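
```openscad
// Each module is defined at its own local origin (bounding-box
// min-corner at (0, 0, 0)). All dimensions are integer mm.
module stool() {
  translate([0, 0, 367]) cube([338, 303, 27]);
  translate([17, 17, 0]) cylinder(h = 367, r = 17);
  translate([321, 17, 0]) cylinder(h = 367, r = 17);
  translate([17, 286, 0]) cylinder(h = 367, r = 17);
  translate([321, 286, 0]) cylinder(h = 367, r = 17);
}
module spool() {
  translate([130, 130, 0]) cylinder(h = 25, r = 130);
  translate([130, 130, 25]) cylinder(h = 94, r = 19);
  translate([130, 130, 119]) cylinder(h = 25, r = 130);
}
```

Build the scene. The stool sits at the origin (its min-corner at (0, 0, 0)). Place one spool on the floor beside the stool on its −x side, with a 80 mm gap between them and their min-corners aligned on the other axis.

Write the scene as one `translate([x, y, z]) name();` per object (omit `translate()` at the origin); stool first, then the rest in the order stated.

stool();
translate([-340, 0, 0]) spool();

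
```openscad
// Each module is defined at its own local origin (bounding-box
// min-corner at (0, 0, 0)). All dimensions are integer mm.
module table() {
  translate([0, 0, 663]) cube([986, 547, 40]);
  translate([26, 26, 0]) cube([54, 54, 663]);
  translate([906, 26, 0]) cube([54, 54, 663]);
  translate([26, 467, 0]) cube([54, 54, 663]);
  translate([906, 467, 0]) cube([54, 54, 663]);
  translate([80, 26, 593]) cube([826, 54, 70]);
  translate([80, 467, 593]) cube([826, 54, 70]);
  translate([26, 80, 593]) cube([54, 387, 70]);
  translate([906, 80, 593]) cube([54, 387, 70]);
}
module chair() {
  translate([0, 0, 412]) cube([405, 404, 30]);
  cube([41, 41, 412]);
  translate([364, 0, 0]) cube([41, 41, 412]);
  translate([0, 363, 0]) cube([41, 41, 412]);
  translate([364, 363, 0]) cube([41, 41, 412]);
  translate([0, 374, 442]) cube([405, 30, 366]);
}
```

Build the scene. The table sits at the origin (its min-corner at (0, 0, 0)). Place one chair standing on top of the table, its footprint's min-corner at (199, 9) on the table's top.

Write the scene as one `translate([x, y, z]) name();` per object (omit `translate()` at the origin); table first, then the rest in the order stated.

table();
translate([199, 9, 703]) chair();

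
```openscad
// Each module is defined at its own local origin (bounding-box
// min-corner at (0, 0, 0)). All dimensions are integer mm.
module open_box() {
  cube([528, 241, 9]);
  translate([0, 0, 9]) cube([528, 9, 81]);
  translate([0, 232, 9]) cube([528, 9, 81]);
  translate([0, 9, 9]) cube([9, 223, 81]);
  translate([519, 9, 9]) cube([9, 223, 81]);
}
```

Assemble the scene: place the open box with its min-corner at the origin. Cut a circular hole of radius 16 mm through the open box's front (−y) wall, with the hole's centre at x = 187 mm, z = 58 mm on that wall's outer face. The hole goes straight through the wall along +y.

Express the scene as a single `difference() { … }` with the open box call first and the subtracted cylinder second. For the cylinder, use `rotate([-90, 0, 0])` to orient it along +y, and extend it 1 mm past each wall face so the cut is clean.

difference() {
  open_box();
  translate([187, -1, 58]) rotate([-90, 0, 0]) cylinder(h = 11, r = 16);
}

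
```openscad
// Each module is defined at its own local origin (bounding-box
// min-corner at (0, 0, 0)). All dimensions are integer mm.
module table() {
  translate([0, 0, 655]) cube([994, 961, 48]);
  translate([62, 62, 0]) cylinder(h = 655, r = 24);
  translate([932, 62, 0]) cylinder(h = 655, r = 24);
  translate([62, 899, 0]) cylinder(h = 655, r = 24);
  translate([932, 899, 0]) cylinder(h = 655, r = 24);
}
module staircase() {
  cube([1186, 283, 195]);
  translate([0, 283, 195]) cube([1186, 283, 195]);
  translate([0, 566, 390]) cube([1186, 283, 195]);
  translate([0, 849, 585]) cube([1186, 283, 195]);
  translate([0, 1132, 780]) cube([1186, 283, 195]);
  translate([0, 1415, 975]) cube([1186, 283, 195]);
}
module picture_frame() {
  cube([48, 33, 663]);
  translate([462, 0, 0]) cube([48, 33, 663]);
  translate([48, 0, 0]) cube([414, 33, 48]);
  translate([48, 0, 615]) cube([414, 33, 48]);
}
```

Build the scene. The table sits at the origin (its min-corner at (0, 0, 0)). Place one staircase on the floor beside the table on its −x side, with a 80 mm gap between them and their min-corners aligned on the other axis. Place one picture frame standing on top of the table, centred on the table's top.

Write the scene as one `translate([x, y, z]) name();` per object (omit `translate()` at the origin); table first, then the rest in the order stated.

table();
translate([-1266, 0, 0]) staircase();
translate([242, 464, 703]) picture_frame();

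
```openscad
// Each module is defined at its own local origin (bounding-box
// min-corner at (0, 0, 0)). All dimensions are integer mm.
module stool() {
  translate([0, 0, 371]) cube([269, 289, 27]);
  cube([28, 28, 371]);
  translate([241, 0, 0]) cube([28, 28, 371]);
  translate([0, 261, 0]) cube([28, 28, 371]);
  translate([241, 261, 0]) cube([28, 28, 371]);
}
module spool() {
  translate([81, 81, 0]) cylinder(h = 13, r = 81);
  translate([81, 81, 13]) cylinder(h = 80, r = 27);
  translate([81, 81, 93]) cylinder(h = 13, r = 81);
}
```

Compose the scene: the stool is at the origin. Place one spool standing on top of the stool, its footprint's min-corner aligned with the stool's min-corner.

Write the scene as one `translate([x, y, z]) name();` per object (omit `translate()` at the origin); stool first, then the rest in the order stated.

stool();
translate([0, 0, 398]) spool();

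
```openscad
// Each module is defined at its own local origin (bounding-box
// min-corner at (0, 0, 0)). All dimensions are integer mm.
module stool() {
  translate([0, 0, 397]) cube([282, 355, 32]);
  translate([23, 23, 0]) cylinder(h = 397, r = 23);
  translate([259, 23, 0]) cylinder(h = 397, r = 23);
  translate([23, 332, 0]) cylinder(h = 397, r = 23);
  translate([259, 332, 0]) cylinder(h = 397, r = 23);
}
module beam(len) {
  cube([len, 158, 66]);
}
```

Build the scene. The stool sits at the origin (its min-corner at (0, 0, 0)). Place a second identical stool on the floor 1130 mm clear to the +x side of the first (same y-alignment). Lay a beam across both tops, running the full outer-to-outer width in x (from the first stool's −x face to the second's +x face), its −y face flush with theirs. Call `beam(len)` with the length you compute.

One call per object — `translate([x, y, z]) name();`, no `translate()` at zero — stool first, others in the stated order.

stool();
translate([1412, 0, 0]) stool();
translate([0, 0, 429]) beam(1694);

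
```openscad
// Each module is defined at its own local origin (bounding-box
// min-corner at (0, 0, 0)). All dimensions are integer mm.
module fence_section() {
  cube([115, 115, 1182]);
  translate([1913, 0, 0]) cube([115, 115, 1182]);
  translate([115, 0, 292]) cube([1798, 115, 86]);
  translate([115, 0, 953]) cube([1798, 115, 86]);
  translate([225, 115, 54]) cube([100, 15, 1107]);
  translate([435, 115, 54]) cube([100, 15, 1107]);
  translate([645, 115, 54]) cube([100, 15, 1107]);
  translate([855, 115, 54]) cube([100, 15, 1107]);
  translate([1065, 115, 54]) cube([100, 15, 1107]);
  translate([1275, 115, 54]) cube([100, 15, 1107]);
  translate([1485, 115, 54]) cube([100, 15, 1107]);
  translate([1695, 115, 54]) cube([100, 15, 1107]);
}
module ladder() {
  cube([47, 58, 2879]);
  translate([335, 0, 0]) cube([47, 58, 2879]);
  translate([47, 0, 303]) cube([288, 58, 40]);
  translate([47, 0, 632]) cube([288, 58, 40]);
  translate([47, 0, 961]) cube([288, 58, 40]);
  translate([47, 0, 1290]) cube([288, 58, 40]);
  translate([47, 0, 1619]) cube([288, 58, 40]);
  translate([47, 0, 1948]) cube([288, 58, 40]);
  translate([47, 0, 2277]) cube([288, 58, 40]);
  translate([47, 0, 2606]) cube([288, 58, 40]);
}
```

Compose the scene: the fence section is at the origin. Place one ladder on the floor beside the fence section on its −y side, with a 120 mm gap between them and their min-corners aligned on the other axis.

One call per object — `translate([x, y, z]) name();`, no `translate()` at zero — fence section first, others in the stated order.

fence_section();
translate([0, -178, 0]) ladder();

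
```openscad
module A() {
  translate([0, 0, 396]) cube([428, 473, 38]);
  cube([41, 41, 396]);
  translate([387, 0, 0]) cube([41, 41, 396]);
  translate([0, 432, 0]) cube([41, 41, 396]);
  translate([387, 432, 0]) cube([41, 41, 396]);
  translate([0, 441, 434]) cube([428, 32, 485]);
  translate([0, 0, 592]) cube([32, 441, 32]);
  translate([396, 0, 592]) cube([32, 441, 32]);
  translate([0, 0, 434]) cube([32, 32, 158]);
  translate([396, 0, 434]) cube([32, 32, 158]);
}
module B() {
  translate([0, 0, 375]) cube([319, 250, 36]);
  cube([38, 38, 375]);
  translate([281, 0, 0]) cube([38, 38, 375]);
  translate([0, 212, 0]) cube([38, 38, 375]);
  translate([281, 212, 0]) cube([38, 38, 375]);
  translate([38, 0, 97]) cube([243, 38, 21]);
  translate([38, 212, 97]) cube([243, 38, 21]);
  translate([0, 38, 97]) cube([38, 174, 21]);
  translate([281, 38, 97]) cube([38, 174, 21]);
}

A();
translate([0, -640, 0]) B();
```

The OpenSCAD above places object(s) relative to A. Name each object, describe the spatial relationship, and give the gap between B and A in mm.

The stool's nearest face is 390 mm from the chair's −y face.

A is a chair. B is a stool. The stool is on the floor beside the chair on its −y side. The gap between the stool and the chair is 390 mm.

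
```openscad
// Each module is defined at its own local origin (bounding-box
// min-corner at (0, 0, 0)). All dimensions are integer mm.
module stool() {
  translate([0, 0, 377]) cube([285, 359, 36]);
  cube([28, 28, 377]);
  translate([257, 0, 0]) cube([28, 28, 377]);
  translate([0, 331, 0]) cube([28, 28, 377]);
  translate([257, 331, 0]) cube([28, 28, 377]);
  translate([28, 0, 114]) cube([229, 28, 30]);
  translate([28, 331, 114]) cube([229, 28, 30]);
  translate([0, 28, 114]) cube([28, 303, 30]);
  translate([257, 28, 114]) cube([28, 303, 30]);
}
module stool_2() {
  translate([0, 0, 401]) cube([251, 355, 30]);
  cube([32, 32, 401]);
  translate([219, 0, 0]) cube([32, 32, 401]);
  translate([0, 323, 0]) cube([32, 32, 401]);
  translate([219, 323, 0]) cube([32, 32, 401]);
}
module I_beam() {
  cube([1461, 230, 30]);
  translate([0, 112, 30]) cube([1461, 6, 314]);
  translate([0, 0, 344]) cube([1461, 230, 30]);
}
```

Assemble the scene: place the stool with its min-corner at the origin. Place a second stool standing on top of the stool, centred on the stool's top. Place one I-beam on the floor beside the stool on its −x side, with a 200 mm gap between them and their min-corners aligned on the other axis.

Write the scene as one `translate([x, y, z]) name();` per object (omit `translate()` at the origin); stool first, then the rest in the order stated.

stool();
translate([17, 2, 413]) stool_2();
translate([-1661, 0, 0]) I_beam();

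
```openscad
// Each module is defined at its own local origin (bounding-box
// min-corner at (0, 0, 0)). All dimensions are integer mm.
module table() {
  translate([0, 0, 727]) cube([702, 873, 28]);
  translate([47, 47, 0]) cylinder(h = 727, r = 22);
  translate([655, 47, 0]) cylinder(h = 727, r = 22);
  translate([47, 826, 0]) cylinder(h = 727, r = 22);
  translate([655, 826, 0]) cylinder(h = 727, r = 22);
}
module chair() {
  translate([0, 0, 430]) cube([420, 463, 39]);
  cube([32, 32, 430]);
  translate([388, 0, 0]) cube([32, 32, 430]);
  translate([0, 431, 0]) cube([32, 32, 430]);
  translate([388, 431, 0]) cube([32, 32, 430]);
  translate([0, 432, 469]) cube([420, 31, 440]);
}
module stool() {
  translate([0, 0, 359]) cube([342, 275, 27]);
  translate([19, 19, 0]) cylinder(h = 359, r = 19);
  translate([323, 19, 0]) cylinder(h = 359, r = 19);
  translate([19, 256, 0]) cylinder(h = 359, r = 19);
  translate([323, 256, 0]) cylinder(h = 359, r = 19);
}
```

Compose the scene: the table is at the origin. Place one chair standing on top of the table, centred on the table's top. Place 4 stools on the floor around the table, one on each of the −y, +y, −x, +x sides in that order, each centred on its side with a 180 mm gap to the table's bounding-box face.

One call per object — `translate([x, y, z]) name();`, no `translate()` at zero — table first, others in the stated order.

table();
translate([141, 205, 755]) chair();
translate([180, -455, 0]) stool();
translate([180, 1053, 0]) stool();
translate([-522, 299, 0]) stool();
translate([882, 299, 0]) stool();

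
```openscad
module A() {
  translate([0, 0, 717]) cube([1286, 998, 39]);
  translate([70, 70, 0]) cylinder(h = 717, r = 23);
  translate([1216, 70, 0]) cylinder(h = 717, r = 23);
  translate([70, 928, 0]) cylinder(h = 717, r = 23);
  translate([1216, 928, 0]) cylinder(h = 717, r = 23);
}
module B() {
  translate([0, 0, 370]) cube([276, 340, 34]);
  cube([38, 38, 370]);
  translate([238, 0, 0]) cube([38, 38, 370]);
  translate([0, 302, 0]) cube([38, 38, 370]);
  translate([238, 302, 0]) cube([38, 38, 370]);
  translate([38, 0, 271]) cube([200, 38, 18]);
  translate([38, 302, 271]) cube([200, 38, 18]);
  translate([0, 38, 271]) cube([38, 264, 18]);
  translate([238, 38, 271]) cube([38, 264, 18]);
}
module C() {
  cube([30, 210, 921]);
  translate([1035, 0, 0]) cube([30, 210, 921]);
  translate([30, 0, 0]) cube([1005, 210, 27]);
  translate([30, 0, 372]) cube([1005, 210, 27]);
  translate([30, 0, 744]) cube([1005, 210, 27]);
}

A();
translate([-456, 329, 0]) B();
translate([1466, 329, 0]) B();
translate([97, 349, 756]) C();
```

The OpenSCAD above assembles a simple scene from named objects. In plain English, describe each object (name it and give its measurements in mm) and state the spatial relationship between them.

A is a table with a 1286×998 mm rectangular top, 39 mm thick, top surface at z = 756 mm, supported by four round legs of 46 mm diameter, each leg's bounding box inset 47 mm from the nearest pair of top edges, running from the floor.

B is a four-legged stool. The seat is a 276×340×34 mm slab whose top surface is at z = 404 mm; four square legs, each 38×38 mm in cross-section, run from the floor (z = 0) to the underside of the seat, each flush with a corner of the seat. Four stretchers, 38 mm wide and 18 mm tall, connect adjacent legs with their undersides at z = 271 mm, each running between the inner faces of the legs it joins and aligned with the legs' outer faces on the other axis.

C is a bookshelf 1065 mm wide overall, 210 mm deep and 921 mm tall. The two sides are 30 mm thick vertical panels. 3 horizontal shelves of 27 mm thickness span between the inner faces of the sides; the lowest shelf sits on the floor and shelves are stacked with a clear vertical gap of 345 mm between each pair.

Two stools sit around the table at the −x, +x sides. The bookshelf is on top of the table.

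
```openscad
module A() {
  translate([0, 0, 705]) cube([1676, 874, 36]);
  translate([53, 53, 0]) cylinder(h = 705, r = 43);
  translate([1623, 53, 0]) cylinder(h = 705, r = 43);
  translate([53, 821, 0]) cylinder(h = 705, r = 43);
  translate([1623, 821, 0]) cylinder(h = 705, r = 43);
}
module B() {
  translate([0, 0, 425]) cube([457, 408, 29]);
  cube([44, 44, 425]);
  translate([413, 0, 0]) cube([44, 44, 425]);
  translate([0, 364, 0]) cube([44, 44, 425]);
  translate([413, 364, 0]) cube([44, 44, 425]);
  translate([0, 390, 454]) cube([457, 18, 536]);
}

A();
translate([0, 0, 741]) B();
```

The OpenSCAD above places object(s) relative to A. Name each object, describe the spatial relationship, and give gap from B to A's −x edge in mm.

A is a table. B is a chair. The chair is on top of the table. The gap from the chair to the table's −x edge is 0 mm.

The chair's min-x is at 0; the table's min-x is 0; gap = 0 mm.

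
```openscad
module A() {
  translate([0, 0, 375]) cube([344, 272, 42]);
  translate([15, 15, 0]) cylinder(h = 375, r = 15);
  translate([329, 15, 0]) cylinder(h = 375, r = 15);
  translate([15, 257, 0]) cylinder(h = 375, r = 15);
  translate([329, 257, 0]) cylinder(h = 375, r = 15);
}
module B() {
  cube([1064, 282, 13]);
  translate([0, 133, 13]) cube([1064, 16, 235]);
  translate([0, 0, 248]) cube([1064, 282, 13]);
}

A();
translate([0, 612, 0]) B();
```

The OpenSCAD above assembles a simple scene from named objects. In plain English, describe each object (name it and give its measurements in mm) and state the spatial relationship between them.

A is a four-legged stool. The seat is 344×272 mm, 42 mm thick, top at z = 417 mm. It stands on four round legs, each 30 mm in diameter, from z = 0 to the seat underside, each leg's axis is inset half a diameter from the nearest pair of seat edges (so the leg's bounding box is flush with the corner).

B is an I-beam lying along x, 1064 mm long. Overall section height 261 mm. Two flanges 282 mm wide (y) and 13 mm thick, one on the floor and one at the top; a web 16 mm thick runs between them, centred on the flange width.

The I-beam is on the floor beside the stool on its +y side.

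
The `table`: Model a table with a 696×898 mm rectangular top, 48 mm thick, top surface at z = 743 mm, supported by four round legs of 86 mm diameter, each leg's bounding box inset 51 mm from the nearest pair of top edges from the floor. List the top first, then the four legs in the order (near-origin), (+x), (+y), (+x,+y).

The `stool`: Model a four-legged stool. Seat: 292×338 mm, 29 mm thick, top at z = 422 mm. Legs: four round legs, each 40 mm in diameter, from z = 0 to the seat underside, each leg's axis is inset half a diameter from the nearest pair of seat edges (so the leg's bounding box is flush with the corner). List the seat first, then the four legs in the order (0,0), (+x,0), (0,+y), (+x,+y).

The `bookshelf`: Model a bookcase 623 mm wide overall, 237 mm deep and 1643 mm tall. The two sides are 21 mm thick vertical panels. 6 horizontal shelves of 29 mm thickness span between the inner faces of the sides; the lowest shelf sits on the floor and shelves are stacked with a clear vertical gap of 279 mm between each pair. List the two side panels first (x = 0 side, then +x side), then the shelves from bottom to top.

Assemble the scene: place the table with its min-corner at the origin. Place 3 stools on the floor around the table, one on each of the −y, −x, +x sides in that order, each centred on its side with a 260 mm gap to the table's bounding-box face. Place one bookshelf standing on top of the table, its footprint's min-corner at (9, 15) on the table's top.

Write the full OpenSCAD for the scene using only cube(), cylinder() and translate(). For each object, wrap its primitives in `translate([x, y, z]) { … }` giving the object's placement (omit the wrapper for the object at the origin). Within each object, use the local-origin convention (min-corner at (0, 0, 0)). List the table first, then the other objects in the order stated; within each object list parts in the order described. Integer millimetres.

translate([0, 0, 695]) cube([696, 898, 48]);
translate([94, 94, 0]) cylinder(h = 695, r = 43);
translate([602, 94, 0]) cylinder(h = 695, r = 43);
translate([94, 804, 0]) cylinder(h = 695, r = 43);
translate([602, 804, 0]) cylinder(h = 695, r = 43);
translate([202, -598, 0]) {
  translate([0, 0, 393]) cube([292, 338, 29]);
  translate([20, 20, 0]) cylinder(h = 393, r = 20);
  translate([272, 20, 0]) cylinder(h = 393, r = 20);
  translate([20, 318, 0]) cylinder(h = 393, r = 20);
  translate([272, 318, 0]) cylinder(h = 393, r = 20);
}
translate([-552, 280, 0]) {
  translate([0, 0, 393]) cube([292, 338, 29]);
  translate([20, 20, 0]) cylinder(h = 393, r = 20);
  translate([272, 20, 0]) cylinder(h = 393, r = 20);
  translate([20, 318, 0]) cylinder(h = 393, r = 20);
  translate([272, 318, 0]) cylinder(h = 393, r = 20);
}
translate([956, 280, 0]) {
  translate([0, 0, 393]) cube([292, 338, 29]);
  translate([20, 20, 0]) cylinder(h = 393, r = 20);
  translate([272, 20, 0]) cylinder(h = 393, r = 20);
  translate([20, 318, 0]) cylinder(h = 393, r = 20);
  translate([272, 318, 0]) cylinder(h = 393, r = 20);
}
translate([9, 15, 743]) {
  cube([21, 237, 1643]);
  translate([602, 0, 0]) cube([21, 237, 1643]);
  translate([21, 0, 0]) cube([581, 237, 29]);
  translate([21, 0, 308]) cube([581, 237, 29]);
  translate([21, 0, 616]) cube([581, 237, 29]);
  translate([21, 0, 924]) cube([581, 237, 29]);
  translate([21, 0, 1232]) cube([581, 237, 29]);
  translate([21, 0, 1540]) cube([581, 237, 29]);
}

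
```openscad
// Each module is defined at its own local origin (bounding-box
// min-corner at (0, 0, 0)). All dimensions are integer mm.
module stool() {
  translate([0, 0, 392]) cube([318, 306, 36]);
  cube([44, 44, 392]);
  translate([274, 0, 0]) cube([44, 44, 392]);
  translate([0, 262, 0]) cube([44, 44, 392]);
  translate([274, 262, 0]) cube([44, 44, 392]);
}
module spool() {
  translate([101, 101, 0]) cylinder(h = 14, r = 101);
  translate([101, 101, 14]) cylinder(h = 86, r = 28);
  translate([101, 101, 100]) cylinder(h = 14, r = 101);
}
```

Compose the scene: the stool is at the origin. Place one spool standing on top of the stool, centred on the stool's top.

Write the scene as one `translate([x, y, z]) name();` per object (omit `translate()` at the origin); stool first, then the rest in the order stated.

stool();
translate([58, 52, 428]) spool();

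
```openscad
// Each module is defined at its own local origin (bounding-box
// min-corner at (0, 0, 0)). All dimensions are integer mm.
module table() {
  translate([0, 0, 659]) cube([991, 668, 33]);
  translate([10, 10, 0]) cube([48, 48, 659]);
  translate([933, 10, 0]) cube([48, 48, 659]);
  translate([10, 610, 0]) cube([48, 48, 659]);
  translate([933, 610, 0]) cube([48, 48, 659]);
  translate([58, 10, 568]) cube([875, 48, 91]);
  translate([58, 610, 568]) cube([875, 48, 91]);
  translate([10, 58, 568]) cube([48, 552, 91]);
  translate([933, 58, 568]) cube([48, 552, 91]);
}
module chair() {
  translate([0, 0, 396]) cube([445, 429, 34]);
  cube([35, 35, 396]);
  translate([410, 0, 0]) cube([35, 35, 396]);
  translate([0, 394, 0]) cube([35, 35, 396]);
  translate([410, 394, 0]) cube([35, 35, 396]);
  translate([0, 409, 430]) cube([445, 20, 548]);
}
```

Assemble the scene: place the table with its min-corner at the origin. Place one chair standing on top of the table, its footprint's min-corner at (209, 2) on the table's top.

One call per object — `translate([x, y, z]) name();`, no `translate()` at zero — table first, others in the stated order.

table();
translate([209, 2, 692]) chair();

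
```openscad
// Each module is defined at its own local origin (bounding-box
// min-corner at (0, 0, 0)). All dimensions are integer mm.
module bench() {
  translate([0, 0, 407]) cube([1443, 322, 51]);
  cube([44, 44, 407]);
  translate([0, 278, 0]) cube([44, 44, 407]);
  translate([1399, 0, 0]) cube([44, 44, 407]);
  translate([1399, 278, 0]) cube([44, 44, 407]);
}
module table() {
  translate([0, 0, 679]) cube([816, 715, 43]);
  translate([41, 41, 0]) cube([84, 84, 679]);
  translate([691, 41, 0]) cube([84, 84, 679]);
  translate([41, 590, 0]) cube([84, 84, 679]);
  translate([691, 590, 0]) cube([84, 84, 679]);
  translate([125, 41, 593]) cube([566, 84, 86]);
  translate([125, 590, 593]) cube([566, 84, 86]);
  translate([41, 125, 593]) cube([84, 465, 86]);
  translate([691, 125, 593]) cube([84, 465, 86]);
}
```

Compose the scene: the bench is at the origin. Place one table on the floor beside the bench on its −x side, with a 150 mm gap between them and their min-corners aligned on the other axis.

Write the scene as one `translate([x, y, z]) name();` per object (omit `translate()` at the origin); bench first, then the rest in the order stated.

bench();
translate([-966, 0, 0]) table();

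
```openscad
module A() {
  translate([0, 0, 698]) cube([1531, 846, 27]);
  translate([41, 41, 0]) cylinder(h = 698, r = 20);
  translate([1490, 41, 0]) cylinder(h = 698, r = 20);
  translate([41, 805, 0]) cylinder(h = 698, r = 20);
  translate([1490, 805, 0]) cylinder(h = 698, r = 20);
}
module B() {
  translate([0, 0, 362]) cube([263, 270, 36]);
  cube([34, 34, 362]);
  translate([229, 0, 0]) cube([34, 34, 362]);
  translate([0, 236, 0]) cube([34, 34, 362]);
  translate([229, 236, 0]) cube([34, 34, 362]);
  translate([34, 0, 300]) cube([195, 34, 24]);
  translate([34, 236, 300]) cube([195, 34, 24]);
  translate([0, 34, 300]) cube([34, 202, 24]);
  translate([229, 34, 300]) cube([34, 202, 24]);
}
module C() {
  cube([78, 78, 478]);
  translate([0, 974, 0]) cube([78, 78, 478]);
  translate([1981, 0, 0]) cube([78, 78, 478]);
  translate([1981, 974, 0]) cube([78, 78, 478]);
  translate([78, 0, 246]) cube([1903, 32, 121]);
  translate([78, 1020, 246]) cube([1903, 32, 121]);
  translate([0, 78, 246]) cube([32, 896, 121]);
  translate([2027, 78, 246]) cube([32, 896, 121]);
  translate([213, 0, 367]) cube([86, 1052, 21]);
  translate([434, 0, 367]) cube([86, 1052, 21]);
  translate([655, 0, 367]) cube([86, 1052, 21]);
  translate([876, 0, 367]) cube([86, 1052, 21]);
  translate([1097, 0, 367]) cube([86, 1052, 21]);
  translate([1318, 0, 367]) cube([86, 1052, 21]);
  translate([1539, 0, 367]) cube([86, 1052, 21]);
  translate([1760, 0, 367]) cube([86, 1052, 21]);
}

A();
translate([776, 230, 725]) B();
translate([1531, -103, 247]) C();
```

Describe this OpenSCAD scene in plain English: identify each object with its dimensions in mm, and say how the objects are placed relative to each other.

A is a table: top 1531 mm (x) × 846 mm (y), 27 mm thick, upper face at z = 725 mm, on four round legs of 40 mm diameter, each leg's bounding box inset 21 mm from the nearest pair of top edges, running from z = 0 to the bottom of the top.

B is a simple wooden stool: a rectangular seat 263 mm (x) by 270 mm (y), 36 mm thick, top face at z = 398 mm, on four square legs, each 34×34 mm in cross-section. The legs rest on z = 0, each flush with a corner of the seat. Four stretchers, 34 mm wide and 24 mm tall, connect adjacent legs with their undersides at z = 300 mm, each running between the inner faces of the legs it joins and aligned with the legs' outer faces on the other axis.

C is a bed frame 2059 mm long (x) by 1052 mm wide (y). Four 78×78 mm corner posts, 478 mm tall, at the corners of the footprint. Four rails of 32 mm thickness and 121 mm height run between adjacent posts with their undersides at z = 246 mm, their outer faces flush with the outside of the frame (the two x-running rails run between the posts' inner faces; the two y-running rails run between the posts' inner faces). 8 slats, each 86 mm wide (x) and 21 mm thick, lie across the top of the two x-running rails, running the full 1052 mm width of the frame in y; the slats are evenly spaced along x between the inner faces of the end posts with equal gaps (rounded down to the nearest mm) at the −x end and between each pair — any rounding remainder accumulates at the +x end.

The stool is on top of the table. The bed frame is beside the table with their tops flush at z = 725.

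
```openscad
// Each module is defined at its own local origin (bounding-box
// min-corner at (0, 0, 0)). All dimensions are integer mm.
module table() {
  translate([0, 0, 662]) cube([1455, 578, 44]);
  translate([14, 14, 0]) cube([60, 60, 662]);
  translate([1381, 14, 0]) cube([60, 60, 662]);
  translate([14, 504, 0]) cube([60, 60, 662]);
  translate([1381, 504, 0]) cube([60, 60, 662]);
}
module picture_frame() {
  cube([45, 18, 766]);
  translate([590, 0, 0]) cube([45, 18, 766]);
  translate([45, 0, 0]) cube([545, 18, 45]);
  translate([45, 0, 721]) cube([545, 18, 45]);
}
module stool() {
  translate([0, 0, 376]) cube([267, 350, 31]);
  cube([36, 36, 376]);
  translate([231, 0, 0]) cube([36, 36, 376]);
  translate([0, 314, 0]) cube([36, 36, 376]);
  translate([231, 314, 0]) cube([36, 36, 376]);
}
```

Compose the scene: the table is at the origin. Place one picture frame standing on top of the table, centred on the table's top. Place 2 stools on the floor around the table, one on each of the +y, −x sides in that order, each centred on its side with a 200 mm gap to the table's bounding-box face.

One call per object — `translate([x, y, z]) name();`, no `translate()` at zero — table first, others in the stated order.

table();
translate([410, 280, 706]) picture_frame();
translate([594, 778, 0]) stool();
translate([-467, 114, 0]) stool();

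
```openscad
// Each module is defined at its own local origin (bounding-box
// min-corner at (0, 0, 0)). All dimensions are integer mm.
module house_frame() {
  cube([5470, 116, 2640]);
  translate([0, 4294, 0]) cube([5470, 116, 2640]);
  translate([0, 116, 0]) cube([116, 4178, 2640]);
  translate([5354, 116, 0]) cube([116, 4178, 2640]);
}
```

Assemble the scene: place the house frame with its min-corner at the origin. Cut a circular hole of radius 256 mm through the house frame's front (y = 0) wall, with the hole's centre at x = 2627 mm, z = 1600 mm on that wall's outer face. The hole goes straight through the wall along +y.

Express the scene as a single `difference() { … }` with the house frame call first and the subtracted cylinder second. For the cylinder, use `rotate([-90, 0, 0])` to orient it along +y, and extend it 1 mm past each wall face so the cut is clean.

difference() {
  house_frame();
  translate([2627, -1, 1600]) rotate([-90, 0, 0]) cylinder(h = 118, r = 256);
}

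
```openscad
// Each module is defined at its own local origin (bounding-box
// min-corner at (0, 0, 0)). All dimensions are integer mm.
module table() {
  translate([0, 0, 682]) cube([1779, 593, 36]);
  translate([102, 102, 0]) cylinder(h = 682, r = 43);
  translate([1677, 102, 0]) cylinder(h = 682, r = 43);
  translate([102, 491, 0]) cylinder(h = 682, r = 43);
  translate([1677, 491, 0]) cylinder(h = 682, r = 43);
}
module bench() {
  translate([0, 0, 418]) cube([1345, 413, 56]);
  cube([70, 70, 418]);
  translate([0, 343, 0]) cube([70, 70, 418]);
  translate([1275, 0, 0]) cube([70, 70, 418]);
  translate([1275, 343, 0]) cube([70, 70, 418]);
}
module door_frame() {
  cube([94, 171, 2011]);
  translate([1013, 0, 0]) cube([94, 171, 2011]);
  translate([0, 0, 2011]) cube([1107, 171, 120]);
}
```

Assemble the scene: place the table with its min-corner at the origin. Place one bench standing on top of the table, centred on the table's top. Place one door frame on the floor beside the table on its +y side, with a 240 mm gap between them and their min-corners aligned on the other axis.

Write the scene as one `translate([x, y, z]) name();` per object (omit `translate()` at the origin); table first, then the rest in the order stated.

table();
translate([217, 90, 718]) bench();
translate([0, 833, 0]) door_frame();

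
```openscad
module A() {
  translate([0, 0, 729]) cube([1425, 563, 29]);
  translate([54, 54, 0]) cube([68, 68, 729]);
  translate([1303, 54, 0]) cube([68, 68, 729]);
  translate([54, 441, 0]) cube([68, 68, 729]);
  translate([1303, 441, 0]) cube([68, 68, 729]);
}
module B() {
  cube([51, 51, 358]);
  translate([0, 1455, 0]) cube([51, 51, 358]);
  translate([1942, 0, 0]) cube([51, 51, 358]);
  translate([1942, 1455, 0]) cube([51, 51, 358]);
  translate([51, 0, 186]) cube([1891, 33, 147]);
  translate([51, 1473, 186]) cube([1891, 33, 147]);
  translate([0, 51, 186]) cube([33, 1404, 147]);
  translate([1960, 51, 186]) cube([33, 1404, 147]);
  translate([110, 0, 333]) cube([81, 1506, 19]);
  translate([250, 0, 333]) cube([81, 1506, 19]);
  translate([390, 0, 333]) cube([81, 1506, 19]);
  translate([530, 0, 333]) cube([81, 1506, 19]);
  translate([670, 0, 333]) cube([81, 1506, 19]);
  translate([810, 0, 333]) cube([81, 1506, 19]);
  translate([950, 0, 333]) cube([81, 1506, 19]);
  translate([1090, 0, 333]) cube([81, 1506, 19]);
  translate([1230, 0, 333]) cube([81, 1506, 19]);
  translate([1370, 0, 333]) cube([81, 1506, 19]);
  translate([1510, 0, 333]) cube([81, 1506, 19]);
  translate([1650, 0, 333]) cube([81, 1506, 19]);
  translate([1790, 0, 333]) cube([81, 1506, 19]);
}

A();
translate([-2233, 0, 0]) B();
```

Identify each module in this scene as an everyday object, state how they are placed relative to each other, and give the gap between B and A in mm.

The bed frame's nearest face is 240 mm from the table's −x face.

A is a table. B is a bed frame. The bed frame is on the floor beside the table on its −x side. The gap between the bed frame and the table is 240 mm.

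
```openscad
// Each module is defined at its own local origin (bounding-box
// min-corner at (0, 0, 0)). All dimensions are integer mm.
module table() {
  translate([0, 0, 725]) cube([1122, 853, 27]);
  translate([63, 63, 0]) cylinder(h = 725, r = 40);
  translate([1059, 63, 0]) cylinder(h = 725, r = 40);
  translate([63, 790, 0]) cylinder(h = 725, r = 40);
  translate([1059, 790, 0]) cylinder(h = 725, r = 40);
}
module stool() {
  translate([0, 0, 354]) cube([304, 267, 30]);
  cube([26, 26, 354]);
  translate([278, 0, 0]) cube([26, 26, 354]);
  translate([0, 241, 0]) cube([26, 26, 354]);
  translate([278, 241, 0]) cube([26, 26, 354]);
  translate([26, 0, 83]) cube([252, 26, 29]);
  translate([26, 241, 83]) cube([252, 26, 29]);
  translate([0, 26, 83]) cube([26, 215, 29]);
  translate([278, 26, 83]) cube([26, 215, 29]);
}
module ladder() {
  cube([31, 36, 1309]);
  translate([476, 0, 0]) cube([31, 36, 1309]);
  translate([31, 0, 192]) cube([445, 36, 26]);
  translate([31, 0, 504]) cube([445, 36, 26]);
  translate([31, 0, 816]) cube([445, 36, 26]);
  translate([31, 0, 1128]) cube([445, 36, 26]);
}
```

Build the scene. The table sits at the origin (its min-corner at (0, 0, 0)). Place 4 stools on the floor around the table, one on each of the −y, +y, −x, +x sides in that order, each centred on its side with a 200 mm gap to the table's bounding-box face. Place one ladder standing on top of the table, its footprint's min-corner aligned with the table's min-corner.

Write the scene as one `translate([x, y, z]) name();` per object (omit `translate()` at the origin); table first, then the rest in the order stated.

table();
translate([409, -467, 0]) stool();
translate([409, 1053, 0]) stool();
translate([-504, 293, 0]) stool();
translate([1322, 293, 0]) stool();
translate([0, 0, 752]) ladder();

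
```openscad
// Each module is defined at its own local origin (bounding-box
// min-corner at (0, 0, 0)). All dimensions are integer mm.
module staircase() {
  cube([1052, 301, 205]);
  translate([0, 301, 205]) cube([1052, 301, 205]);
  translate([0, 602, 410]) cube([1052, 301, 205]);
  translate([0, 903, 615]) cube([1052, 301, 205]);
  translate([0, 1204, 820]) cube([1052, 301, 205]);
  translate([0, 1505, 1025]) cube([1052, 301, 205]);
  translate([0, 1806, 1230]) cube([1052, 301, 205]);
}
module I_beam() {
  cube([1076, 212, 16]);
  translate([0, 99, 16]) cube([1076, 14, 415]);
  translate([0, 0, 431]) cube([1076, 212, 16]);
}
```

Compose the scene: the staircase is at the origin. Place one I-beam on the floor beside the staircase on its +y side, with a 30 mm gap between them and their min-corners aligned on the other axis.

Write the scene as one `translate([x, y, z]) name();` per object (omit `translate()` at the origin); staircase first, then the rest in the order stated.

staircase();
translate([0, 2137, 0]) I_beam();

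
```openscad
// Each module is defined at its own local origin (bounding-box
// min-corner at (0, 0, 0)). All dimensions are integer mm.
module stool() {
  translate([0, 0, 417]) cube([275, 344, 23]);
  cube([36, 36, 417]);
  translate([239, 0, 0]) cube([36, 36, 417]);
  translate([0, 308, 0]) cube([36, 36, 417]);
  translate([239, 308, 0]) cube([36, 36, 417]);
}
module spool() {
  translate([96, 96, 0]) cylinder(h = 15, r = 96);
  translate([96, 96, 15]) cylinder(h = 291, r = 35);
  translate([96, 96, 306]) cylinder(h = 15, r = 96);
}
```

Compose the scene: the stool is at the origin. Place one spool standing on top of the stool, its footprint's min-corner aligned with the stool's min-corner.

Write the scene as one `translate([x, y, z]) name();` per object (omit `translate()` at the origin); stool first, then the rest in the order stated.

stool();
translate([0, 0, 440]) spool();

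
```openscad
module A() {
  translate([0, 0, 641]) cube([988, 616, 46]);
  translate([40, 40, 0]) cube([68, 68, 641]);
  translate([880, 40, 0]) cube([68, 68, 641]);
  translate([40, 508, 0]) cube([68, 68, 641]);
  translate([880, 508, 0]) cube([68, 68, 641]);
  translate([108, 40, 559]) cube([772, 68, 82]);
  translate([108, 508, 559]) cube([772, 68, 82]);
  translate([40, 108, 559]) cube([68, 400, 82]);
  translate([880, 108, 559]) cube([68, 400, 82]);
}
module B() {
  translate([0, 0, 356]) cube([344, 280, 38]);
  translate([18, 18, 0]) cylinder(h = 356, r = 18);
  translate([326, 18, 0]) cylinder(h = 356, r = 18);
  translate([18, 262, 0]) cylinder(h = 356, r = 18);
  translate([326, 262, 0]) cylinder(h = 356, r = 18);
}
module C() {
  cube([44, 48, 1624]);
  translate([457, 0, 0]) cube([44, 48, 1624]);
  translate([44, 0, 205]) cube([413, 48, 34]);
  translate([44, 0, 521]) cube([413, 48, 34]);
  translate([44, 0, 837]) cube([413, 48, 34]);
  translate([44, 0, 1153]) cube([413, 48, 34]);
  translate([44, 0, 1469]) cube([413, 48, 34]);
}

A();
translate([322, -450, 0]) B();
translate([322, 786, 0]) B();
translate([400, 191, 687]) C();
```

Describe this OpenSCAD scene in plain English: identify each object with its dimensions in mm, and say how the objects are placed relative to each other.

A is a table: top 988 mm (x) × 616 mm (y), 46 mm thick, upper face at z = 687 mm, on four 68×68 mm square legs, each inset 40 mm from the nearest pair of top edges, running from z = 0 to the bottom of the top. Four apron rails, 68 mm thick and 82 mm tall, run between adjacent legs with their top edges flush with the underside of the top and their outer faces flush with the legs' outer faces.

B is a simple wooden stool: a rectangular seat 344 mm (x) by 280 mm (y), 38 mm thick, top face at z = 394 mm, on four round legs, each 36 mm in diameter. The legs rest on z = 0, each leg's axis is inset half a diameter from the nearest pair of seat edges (so the leg's bounding box is flush with the corner).

C is a wooden ladder with two side rails of 44×48 mm section and 1624 mm height, set 501 mm apart overall. Between them run 5 rectangular rungs (48 mm deep, 34 mm thick), front faces flush with the rails' −y face. The bottom of the first rung is 205 mm above the floor and each subsequent rung is 316 mm higher than the one below.

Two stools sit around the table at the −y, +y sides. The ladder is on top of the table.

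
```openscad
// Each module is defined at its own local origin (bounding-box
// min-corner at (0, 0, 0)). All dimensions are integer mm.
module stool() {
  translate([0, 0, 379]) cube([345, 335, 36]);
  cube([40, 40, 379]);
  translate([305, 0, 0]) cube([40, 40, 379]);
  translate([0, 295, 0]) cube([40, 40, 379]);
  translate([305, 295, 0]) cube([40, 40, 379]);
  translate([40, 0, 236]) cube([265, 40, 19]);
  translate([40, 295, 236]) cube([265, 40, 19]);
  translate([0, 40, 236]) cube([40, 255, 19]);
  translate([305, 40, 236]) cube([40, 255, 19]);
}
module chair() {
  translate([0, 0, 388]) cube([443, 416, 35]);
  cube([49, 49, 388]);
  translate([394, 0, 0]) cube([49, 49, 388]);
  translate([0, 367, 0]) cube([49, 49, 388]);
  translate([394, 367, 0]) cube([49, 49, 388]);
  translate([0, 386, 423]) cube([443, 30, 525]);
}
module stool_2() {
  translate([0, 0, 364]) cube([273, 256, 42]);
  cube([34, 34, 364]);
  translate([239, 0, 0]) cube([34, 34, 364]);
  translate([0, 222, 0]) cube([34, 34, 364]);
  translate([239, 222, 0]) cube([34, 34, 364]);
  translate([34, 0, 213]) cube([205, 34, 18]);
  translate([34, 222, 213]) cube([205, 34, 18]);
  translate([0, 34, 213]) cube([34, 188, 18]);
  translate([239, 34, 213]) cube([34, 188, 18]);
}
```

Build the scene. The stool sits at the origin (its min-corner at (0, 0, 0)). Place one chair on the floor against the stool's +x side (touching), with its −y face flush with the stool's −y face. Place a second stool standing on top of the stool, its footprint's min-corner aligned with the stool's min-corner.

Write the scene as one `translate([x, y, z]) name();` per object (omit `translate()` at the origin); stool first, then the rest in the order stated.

stool();
translate([345, 0, 0]) chair();
translate([0, 0, 415]) stool_2();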